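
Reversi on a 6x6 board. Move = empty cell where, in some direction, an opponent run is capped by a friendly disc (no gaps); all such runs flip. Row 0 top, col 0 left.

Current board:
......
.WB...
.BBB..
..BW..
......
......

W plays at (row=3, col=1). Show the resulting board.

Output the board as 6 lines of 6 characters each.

Place W at (3,1); scan 8 dirs for brackets.
Dir NW: first cell '.' (not opp) -> no flip
Dir N: opp run (2,1) capped by W -> flip
Dir NE: opp run (2,2), next='.' -> no flip
Dir W: first cell '.' (not opp) -> no flip
Dir E: opp run (3,2) capped by W -> flip
Dir SW: first cell '.' (not opp) -> no flip
Dir S: first cell '.' (not opp) -> no flip
Dir SE: first cell '.' (not opp) -> no flip
All flips: (2,1) (3,2)

Answer: ......
.WB...
.WBB..
.WWW..
......
......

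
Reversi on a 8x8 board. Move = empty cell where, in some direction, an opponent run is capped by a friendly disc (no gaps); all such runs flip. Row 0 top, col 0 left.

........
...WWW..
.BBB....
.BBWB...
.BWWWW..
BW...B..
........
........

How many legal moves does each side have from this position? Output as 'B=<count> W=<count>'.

-- B to move --
(0,2): no bracket -> illegal
(0,3): flips 1 -> legal
(0,4): flips 1 -> legal
(0,5): flips 1 -> legal
(0,6): no bracket -> illegal
(1,2): no bracket -> illegal
(1,6): no bracket -> illegal
(2,4): no bracket -> illegal
(2,5): no bracket -> illegal
(2,6): no bracket -> illegal
(3,5): flips 1 -> legal
(3,6): no bracket -> illegal
(4,0): no bracket -> illegal
(4,6): flips 4 -> legal
(5,2): flips 3 -> legal
(5,3): flips 3 -> legal
(5,4): flips 2 -> legal
(5,6): flips 1 -> legal
(6,0): no bracket -> illegal
(6,1): flips 1 -> legal
(6,2): no bracket -> illegal
B mobility = 10
-- W to move --
(1,0): flips 2 -> legal
(1,1): flips 4 -> legal
(1,2): flips 4 -> legal
(2,0): flips 1 -> legal
(2,4): flips 1 -> legal
(2,5): flips 1 -> legal
(3,0): flips 2 -> legal
(3,5): flips 1 -> legal
(4,0): flips 3 -> legal
(4,6): no bracket -> illegal
(5,2): no bracket -> illegal
(5,4): no bracket -> illegal
(5,6): no bracket -> illegal
(6,0): no bracket -> illegal
(6,1): no bracket -> illegal
(6,4): no bracket -> illegal
(6,5): flips 1 -> legal
(6,6): flips 1 -> legal
W mobility = 11

Answer: B=10 W=11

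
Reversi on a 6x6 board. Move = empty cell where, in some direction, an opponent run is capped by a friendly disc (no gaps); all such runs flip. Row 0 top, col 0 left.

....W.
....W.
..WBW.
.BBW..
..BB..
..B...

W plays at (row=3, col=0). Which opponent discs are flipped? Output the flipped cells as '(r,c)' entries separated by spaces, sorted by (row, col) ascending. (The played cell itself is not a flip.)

Dir NW: edge -> no flip
Dir N: first cell '.' (not opp) -> no flip
Dir NE: first cell '.' (not opp) -> no flip
Dir W: edge -> no flip
Dir E: opp run (3,1) (3,2) capped by W -> flip
Dir SW: edge -> no flip
Dir S: first cell '.' (not opp) -> no flip
Dir SE: first cell '.' (not opp) -> no flip

Answer: (3,1) (3,2)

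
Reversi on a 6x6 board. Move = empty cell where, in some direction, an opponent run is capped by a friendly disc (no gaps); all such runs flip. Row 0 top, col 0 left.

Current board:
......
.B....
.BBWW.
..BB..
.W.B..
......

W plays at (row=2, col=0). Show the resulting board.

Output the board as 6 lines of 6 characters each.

Place W at (2,0); scan 8 dirs for brackets.
Dir NW: edge -> no flip
Dir N: first cell '.' (not opp) -> no flip
Dir NE: opp run (1,1), next='.' -> no flip
Dir W: edge -> no flip
Dir E: opp run (2,1) (2,2) capped by W -> flip
Dir SW: edge -> no flip
Dir S: first cell '.' (not opp) -> no flip
Dir SE: first cell '.' (not opp) -> no flip
All flips: (2,1) (2,2)

Answer: ......
.B....
WWWWW.
..BB..
.W.B..
......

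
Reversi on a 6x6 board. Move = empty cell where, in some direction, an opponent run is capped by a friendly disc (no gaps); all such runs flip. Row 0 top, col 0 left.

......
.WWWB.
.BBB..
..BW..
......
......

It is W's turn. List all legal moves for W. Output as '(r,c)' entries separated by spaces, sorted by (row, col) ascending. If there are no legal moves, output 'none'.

Answer: (1,5) (3,0) (3,1) (3,4) (4,2)

Derivation:
(0,3): no bracket -> illegal
(0,4): no bracket -> illegal
(0,5): no bracket -> illegal
(1,0): no bracket -> illegal
(1,5): flips 1 -> legal
(2,0): no bracket -> illegal
(2,4): no bracket -> illegal
(2,5): no bracket -> illegal
(3,0): flips 1 -> legal
(3,1): flips 3 -> legal
(3,4): flips 1 -> legal
(4,1): no bracket -> illegal
(4,2): flips 2 -> legal
(4,3): no bracket -> illegal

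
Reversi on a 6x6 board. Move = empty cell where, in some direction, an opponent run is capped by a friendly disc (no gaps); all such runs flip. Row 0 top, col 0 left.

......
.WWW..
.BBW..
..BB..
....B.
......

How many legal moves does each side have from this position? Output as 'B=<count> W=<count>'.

Answer: B=7 W=7

Derivation:
-- B to move --
(0,0): flips 1 -> legal
(0,1): flips 1 -> legal
(0,2): flips 1 -> legal
(0,3): flips 3 -> legal
(0,4): flips 1 -> legal
(1,0): no bracket -> illegal
(1,4): flips 1 -> legal
(2,0): no bracket -> illegal
(2,4): flips 1 -> legal
(3,4): no bracket -> illegal
B mobility = 7
-- W to move --
(1,0): no bracket -> illegal
(2,0): flips 2 -> legal
(2,4): no bracket -> illegal
(3,0): flips 1 -> legal
(3,1): flips 2 -> legal
(3,4): no bracket -> illegal
(3,5): no bracket -> illegal
(4,1): flips 1 -> legal
(4,2): flips 2 -> legal
(4,3): flips 1 -> legal
(4,5): no bracket -> illegal
(5,3): no bracket -> illegal
(5,4): no bracket -> illegal
(5,5): flips 3 -> legal
W mobility = 7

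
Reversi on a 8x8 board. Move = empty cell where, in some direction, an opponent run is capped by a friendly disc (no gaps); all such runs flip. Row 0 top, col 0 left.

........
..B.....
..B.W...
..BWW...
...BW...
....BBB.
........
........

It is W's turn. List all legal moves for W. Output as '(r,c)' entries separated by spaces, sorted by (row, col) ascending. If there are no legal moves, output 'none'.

(0,1): no bracket -> illegal
(0,2): no bracket -> illegal
(0,3): no bracket -> illegal
(1,1): flips 1 -> legal
(1,3): no bracket -> illegal
(2,1): no bracket -> illegal
(2,3): no bracket -> illegal
(3,1): flips 1 -> legal
(4,1): no bracket -> illegal
(4,2): flips 1 -> legal
(4,5): no bracket -> illegal
(4,6): no bracket -> illegal
(4,7): no bracket -> illegal
(5,2): flips 1 -> legal
(5,3): flips 1 -> legal
(5,7): no bracket -> illegal
(6,3): no bracket -> illegal
(6,4): flips 1 -> legal
(6,5): no bracket -> illegal
(6,6): flips 1 -> legal
(6,7): no bracket -> illegal

Answer: (1,1) (3,1) (4,2) (5,2) (5,3) (6,4) (6,6)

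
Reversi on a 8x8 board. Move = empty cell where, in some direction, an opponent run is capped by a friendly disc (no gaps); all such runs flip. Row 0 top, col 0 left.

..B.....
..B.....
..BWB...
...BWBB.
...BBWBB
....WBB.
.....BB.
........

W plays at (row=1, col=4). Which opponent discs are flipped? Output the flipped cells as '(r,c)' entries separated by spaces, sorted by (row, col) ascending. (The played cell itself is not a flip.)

Dir NW: first cell '.' (not opp) -> no flip
Dir N: first cell '.' (not opp) -> no flip
Dir NE: first cell '.' (not opp) -> no flip
Dir W: first cell '.' (not opp) -> no flip
Dir E: first cell '.' (not opp) -> no flip
Dir SW: first cell 'W' (not opp) -> no flip
Dir S: opp run (2,4) capped by W -> flip
Dir SE: first cell '.' (not opp) -> no flip

Answer: (2,4)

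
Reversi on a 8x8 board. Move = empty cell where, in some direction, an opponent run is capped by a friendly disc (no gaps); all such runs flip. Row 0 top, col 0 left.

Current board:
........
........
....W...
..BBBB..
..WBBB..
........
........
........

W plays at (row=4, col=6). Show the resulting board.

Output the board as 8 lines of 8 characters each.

Answer: ........
........
....W...
..BBBW..
..WWWWW.
........
........
........

Derivation:
Place W at (4,6); scan 8 dirs for brackets.
Dir NW: opp run (3,5) capped by W -> flip
Dir N: first cell '.' (not opp) -> no flip
Dir NE: first cell '.' (not opp) -> no flip
Dir W: opp run (4,5) (4,4) (4,3) capped by W -> flip
Dir E: first cell '.' (not opp) -> no flip
Dir SW: first cell '.' (not opp) -> no flip
Dir S: first cell '.' (not opp) -> no flip
Dir SE: first cell '.' (not opp) -> no flip
All flips: (3,5) (4,3) (4,4) (4,5)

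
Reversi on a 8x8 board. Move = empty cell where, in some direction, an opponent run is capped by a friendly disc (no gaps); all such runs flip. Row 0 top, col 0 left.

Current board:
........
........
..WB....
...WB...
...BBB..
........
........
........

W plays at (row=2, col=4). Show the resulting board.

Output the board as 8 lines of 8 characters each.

Place W at (2,4); scan 8 dirs for brackets.
Dir NW: first cell '.' (not opp) -> no flip
Dir N: first cell '.' (not opp) -> no flip
Dir NE: first cell '.' (not opp) -> no flip
Dir W: opp run (2,3) capped by W -> flip
Dir E: first cell '.' (not opp) -> no flip
Dir SW: first cell 'W' (not opp) -> no flip
Dir S: opp run (3,4) (4,4), next='.' -> no flip
Dir SE: first cell '.' (not opp) -> no flip
All flips: (2,3)

Answer: ........
........
..WWW...
...WB...
...BBB..
........
........
........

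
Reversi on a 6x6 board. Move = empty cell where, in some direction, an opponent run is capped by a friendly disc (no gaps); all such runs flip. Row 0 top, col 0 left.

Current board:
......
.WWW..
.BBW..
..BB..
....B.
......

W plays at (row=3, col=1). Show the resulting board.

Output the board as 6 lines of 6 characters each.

Answer: ......
.WWW..
.WWW..
.WBB..
....B.
......

Derivation:
Place W at (3,1); scan 8 dirs for brackets.
Dir NW: first cell '.' (not opp) -> no flip
Dir N: opp run (2,1) capped by W -> flip
Dir NE: opp run (2,2) capped by W -> flip
Dir W: first cell '.' (not opp) -> no flip
Dir E: opp run (3,2) (3,3), next='.' -> no flip
Dir SW: first cell '.' (not opp) -> no flip
Dir S: first cell '.' (not opp) -> no flip
Dir SE: first cell '.' (not opp) -> no flip
All flips: (2,1) (2,2)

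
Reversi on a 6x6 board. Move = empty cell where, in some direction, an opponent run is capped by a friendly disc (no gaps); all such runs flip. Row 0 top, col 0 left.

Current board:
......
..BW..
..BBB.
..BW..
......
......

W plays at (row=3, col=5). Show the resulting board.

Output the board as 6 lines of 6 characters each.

Place W at (3,5); scan 8 dirs for brackets.
Dir NW: opp run (2,4) capped by W -> flip
Dir N: first cell '.' (not opp) -> no flip
Dir NE: edge -> no flip
Dir W: first cell '.' (not opp) -> no flip
Dir E: edge -> no flip
Dir SW: first cell '.' (not opp) -> no flip
Dir S: first cell '.' (not opp) -> no flip
Dir SE: edge -> no flip
All flips: (2,4)

Answer: ......
..BW..
..BBW.
..BW.W
......
......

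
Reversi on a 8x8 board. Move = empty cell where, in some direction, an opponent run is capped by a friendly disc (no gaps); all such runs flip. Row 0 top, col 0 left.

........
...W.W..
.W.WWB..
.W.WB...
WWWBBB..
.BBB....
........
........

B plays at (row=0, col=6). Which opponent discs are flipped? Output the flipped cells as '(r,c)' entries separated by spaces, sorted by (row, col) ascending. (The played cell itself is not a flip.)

Answer: (1,5) (2,4) (3,3) (4,2)

Derivation:
Dir NW: edge -> no flip
Dir N: edge -> no flip
Dir NE: edge -> no flip
Dir W: first cell '.' (not opp) -> no flip
Dir E: first cell '.' (not opp) -> no flip
Dir SW: opp run (1,5) (2,4) (3,3) (4,2) capped by B -> flip
Dir S: first cell '.' (not opp) -> no flip
Dir SE: first cell '.' (not opp) -> no flip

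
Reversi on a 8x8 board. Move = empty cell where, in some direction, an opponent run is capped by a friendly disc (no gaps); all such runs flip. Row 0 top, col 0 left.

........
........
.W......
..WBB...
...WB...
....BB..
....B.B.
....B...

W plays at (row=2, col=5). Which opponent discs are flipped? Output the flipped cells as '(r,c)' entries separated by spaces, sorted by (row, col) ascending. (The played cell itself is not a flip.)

Dir NW: first cell '.' (not opp) -> no flip
Dir N: first cell '.' (not opp) -> no flip
Dir NE: first cell '.' (not opp) -> no flip
Dir W: first cell '.' (not opp) -> no flip
Dir E: first cell '.' (not opp) -> no flip
Dir SW: opp run (3,4) capped by W -> flip
Dir S: first cell '.' (not opp) -> no flip
Dir SE: first cell '.' (not opp) -> no flip

Answer: (3,4)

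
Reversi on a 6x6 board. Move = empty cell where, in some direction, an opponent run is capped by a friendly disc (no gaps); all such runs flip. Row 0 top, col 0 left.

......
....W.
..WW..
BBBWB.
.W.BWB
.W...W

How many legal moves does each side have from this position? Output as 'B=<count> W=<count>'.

Answer: B=6 W=6

Derivation:
-- B to move --
(0,3): no bracket -> illegal
(0,4): no bracket -> illegal
(0,5): flips 2 -> legal
(1,1): no bracket -> illegal
(1,2): flips 2 -> legal
(1,3): flips 3 -> legal
(1,5): no bracket -> illegal
(2,1): no bracket -> illegal
(2,4): no bracket -> illegal
(2,5): no bracket -> illegal
(3,5): no bracket -> illegal
(4,0): no bracket -> illegal
(4,2): no bracket -> illegal
(5,0): flips 1 -> legal
(5,2): flips 1 -> legal
(5,3): no bracket -> illegal
(5,4): flips 1 -> legal
B mobility = 6
-- W to move --
(2,0): no bracket -> illegal
(2,1): flips 1 -> legal
(2,4): flips 1 -> legal
(2,5): no bracket -> illegal
(3,5): flips 2 -> legal
(4,0): flips 1 -> legal
(4,2): flips 2 -> legal
(5,2): no bracket -> illegal
(5,3): flips 1 -> legal
(5,4): no bracket -> illegal
W mobility = 6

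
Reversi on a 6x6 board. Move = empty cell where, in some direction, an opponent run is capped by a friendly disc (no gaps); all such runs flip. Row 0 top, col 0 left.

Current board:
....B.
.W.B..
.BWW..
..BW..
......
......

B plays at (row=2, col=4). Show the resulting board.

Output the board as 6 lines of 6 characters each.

Answer: ....B.
.W.B..
.BBBB.
..BW..
......
......

Derivation:
Place B at (2,4); scan 8 dirs for brackets.
Dir NW: first cell 'B' (not opp) -> no flip
Dir N: first cell '.' (not opp) -> no flip
Dir NE: first cell '.' (not opp) -> no flip
Dir W: opp run (2,3) (2,2) capped by B -> flip
Dir E: first cell '.' (not opp) -> no flip
Dir SW: opp run (3,3), next='.' -> no flip
Dir S: first cell '.' (not opp) -> no flip
Dir SE: first cell '.' (not opp) -> no flip
All flips: (2,2) (2,3)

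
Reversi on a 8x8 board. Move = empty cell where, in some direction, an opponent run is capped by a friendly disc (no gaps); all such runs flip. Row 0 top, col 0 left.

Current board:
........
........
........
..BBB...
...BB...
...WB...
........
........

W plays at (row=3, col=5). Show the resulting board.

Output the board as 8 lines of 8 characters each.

Answer: ........
........
........
..BBBW..
...BW...
...WB...
........
........

Derivation:
Place W at (3,5); scan 8 dirs for brackets.
Dir NW: first cell '.' (not opp) -> no flip
Dir N: first cell '.' (not opp) -> no flip
Dir NE: first cell '.' (not opp) -> no flip
Dir W: opp run (3,4) (3,3) (3,2), next='.' -> no flip
Dir E: first cell '.' (not opp) -> no flip
Dir SW: opp run (4,4) capped by W -> flip
Dir S: first cell '.' (not opp) -> no flip
Dir SE: first cell '.' (not opp) -> no flip
All flips: (4,4)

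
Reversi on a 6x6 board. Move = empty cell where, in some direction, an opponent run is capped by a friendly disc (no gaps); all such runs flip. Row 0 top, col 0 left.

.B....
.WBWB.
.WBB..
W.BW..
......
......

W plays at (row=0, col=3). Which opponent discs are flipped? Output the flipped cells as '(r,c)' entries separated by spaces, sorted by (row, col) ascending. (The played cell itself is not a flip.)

Dir NW: edge -> no flip
Dir N: edge -> no flip
Dir NE: edge -> no flip
Dir W: first cell '.' (not opp) -> no flip
Dir E: first cell '.' (not opp) -> no flip
Dir SW: opp run (1,2) capped by W -> flip
Dir S: first cell 'W' (not opp) -> no flip
Dir SE: opp run (1,4), next='.' -> no flip

Answer: (1,2)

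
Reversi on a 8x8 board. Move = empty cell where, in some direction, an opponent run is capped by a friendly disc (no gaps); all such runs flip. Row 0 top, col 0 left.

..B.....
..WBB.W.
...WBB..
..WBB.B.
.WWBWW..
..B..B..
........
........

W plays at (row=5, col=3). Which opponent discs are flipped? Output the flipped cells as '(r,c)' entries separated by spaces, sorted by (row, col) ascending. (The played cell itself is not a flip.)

Dir NW: first cell 'W' (not opp) -> no flip
Dir N: opp run (4,3) (3,3) capped by W -> flip
Dir NE: first cell 'W' (not opp) -> no flip
Dir W: opp run (5,2), next='.' -> no flip
Dir E: first cell '.' (not opp) -> no flip
Dir SW: first cell '.' (not opp) -> no flip
Dir S: first cell '.' (not opp) -> no flip
Dir SE: first cell '.' (not opp) -> no flip

Answer: (3,3) (4,3)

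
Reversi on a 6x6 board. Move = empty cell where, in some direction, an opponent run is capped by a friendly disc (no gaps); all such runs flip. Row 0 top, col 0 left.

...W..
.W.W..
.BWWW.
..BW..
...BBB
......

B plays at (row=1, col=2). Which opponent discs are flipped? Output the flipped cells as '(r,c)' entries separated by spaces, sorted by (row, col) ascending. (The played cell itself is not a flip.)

Dir NW: first cell '.' (not opp) -> no flip
Dir N: first cell '.' (not opp) -> no flip
Dir NE: opp run (0,3), next=edge -> no flip
Dir W: opp run (1,1), next='.' -> no flip
Dir E: opp run (1,3), next='.' -> no flip
Dir SW: first cell 'B' (not opp) -> no flip
Dir S: opp run (2,2) capped by B -> flip
Dir SE: opp run (2,3), next='.' -> no flip

Answer: (2,2)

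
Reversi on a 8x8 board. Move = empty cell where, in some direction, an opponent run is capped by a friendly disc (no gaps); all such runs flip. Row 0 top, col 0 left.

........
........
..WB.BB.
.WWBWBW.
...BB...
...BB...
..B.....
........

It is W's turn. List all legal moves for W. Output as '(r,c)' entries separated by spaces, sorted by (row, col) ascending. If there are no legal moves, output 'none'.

Answer: (1,2) (1,4) (1,6) (2,4) (5,2) (5,5) (6,4) (6,5)

Derivation:
(1,2): flips 1 -> legal
(1,3): no bracket -> illegal
(1,4): flips 2 -> legal
(1,5): no bracket -> illegal
(1,6): flips 2 -> legal
(1,7): no bracket -> illegal
(2,4): flips 1 -> legal
(2,7): no bracket -> illegal
(3,7): no bracket -> illegal
(4,2): no bracket -> illegal
(4,5): no bracket -> illegal
(4,6): no bracket -> illegal
(5,1): no bracket -> illegal
(5,2): flips 1 -> legal
(5,5): flips 2 -> legal
(6,1): no bracket -> illegal
(6,3): no bracket -> illegal
(6,4): flips 2 -> legal
(6,5): flips 2 -> legal
(7,1): no bracket -> illegal
(7,2): no bracket -> illegal
(7,3): no bracket -> illegal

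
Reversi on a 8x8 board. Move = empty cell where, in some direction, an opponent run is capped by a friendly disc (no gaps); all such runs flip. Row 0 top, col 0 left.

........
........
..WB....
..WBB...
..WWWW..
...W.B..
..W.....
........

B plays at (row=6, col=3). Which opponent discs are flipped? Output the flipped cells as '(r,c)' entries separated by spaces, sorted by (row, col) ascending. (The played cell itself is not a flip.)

Answer: (4,3) (5,3)

Derivation:
Dir NW: first cell '.' (not opp) -> no flip
Dir N: opp run (5,3) (4,3) capped by B -> flip
Dir NE: first cell '.' (not opp) -> no flip
Dir W: opp run (6,2), next='.' -> no flip
Dir E: first cell '.' (not opp) -> no flip
Dir SW: first cell '.' (not opp) -> no flip
Dir S: first cell '.' (not opp) -> no flip
Dir SE: first cell '.' (not opp) -> no flip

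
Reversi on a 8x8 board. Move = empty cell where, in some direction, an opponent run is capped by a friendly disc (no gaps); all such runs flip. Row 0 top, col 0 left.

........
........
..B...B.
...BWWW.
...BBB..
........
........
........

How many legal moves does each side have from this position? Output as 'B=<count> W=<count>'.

Answer: B=6 W=8

Derivation:
-- B to move --
(2,3): flips 1 -> legal
(2,4): flips 1 -> legal
(2,5): flips 2 -> legal
(2,7): flips 1 -> legal
(3,7): flips 3 -> legal
(4,6): flips 1 -> legal
(4,7): no bracket -> illegal
B mobility = 6
-- W to move --
(1,1): no bracket -> illegal
(1,2): no bracket -> illegal
(1,3): no bracket -> illegal
(1,5): no bracket -> illegal
(1,6): flips 1 -> legal
(1,7): flips 1 -> legal
(2,1): no bracket -> illegal
(2,3): no bracket -> illegal
(2,4): no bracket -> illegal
(2,5): no bracket -> illegal
(2,7): no bracket -> illegal
(3,1): no bracket -> illegal
(3,2): flips 1 -> legal
(3,7): no bracket -> illegal
(4,2): no bracket -> illegal
(4,6): no bracket -> illegal
(5,2): flips 1 -> legal
(5,3): flips 1 -> legal
(5,4): flips 2 -> legal
(5,5): flips 1 -> legal
(5,6): flips 1 -> legal
W mobility = 8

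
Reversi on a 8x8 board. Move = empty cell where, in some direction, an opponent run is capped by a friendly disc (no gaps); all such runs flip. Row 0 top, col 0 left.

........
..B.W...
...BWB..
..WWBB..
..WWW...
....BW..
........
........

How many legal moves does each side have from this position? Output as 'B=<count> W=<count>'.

-- B to move --
(0,3): flips 1 -> legal
(0,4): flips 2 -> legal
(0,5): flips 1 -> legal
(1,3): flips 1 -> legal
(1,5): no bracket -> illegal
(2,1): flips 2 -> legal
(2,2): no bracket -> illegal
(3,1): flips 2 -> legal
(4,1): flips 1 -> legal
(4,5): no bracket -> illegal
(4,6): no bracket -> illegal
(5,1): no bracket -> illegal
(5,2): flips 1 -> legal
(5,3): flips 3 -> legal
(5,6): flips 1 -> legal
(6,4): no bracket -> illegal
(6,5): no bracket -> illegal
(6,6): no bracket -> illegal
B mobility = 10
-- W to move --
(0,1): no bracket -> illegal
(0,2): no bracket -> illegal
(0,3): no bracket -> illegal
(1,1): no bracket -> illegal
(1,3): flips 1 -> legal
(1,5): no bracket -> illegal
(1,6): flips 2 -> legal
(2,1): no bracket -> illegal
(2,2): flips 1 -> legal
(2,6): flips 2 -> legal
(3,6): flips 3 -> legal
(4,5): no bracket -> illegal
(4,6): flips 1 -> legal
(5,3): flips 1 -> legal
(6,3): no bracket -> illegal
(6,4): flips 1 -> legal
(6,5): flips 1 -> legal
W mobility = 9

Answer: B=10 W=9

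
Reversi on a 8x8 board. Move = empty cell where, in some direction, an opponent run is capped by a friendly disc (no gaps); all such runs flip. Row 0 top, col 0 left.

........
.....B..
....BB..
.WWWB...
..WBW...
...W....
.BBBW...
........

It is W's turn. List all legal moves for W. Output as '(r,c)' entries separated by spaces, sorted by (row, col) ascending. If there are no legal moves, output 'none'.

Answer: (0,6) (1,4) (3,5) (5,4) (6,0) (7,1) (7,3)

Derivation:
(0,4): no bracket -> illegal
(0,5): no bracket -> illegal
(0,6): flips 2 -> legal
(1,3): no bracket -> illegal
(1,4): flips 2 -> legal
(1,6): no bracket -> illegal
(2,3): no bracket -> illegal
(2,6): no bracket -> illegal
(3,5): flips 1 -> legal
(3,6): no bracket -> illegal
(4,5): no bracket -> illegal
(5,0): no bracket -> illegal
(5,1): no bracket -> illegal
(5,2): no bracket -> illegal
(5,4): flips 1 -> legal
(6,0): flips 3 -> legal
(7,0): no bracket -> illegal
(7,1): flips 1 -> legal
(7,2): no bracket -> illegal
(7,3): flips 1 -> legal
(7,4): no bracket -> illegal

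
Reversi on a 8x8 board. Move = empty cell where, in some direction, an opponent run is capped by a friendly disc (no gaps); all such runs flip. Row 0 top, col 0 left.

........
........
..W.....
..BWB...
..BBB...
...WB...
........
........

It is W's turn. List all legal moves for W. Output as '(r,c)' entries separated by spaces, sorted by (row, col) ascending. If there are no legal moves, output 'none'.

Answer: (3,1) (3,5) (5,1) (5,2) (5,5)

Derivation:
(2,1): no bracket -> illegal
(2,3): no bracket -> illegal
(2,4): no bracket -> illegal
(2,5): no bracket -> illegal
(3,1): flips 2 -> legal
(3,5): flips 2 -> legal
(4,1): no bracket -> illegal
(4,5): no bracket -> illegal
(5,1): flips 1 -> legal
(5,2): flips 2 -> legal
(5,5): flips 2 -> legal
(6,3): no bracket -> illegal
(6,4): no bracket -> illegal
(6,5): no bracket -> illegal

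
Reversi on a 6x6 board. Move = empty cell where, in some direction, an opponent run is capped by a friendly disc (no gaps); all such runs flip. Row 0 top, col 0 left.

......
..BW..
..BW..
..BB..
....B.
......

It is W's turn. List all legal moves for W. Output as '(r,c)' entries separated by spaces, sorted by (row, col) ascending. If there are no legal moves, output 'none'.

(0,1): flips 1 -> legal
(0,2): no bracket -> illegal
(0,3): no bracket -> illegal
(1,1): flips 1 -> legal
(2,1): flips 1 -> legal
(2,4): no bracket -> illegal
(3,1): flips 1 -> legal
(3,4): no bracket -> illegal
(3,5): no bracket -> illegal
(4,1): flips 1 -> legal
(4,2): no bracket -> illegal
(4,3): flips 1 -> legal
(4,5): no bracket -> illegal
(5,3): no bracket -> illegal
(5,4): no bracket -> illegal
(5,5): no bracket -> illegal

Answer: (0,1) (1,1) (2,1) (3,1) (4,1) (4,3)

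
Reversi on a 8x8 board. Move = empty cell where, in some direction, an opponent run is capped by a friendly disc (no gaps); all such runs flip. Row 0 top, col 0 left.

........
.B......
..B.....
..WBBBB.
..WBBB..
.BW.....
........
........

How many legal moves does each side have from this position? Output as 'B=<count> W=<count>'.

Answer: B=6 W=8

Derivation:
-- B to move --
(2,1): flips 1 -> legal
(2,3): no bracket -> illegal
(3,1): flips 1 -> legal
(4,1): flips 1 -> legal
(5,3): flips 1 -> legal
(6,1): flips 1 -> legal
(6,2): flips 3 -> legal
(6,3): no bracket -> illegal
B mobility = 6
-- W to move --
(0,0): no bracket -> illegal
(0,1): no bracket -> illegal
(0,2): no bracket -> illegal
(1,0): no bracket -> illegal
(1,2): flips 1 -> legal
(1,3): no bracket -> illegal
(2,0): no bracket -> illegal
(2,1): no bracket -> illegal
(2,3): no bracket -> illegal
(2,4): flips 1 -> legal
(2,5): flips 2 -> legal
(2,6): no bracket -> illegal
(2,7): no bracket -> illegal
(3,1): no bracket -> illegal
(3,7): flips 4 -> legal
(4,0): no bracket -> illegal
(4,1): no bracket -> illegal
(4,6): flips 3 -> legal
(4,7): no bracket -> illegal
(5,0): flips 1 -> legal
(5,3): no bracket -> illegal
(5,4): flips 1 -> legal
(5,5): no bracket -> illegal
(5,6): no bracket -> illegal
(6,0): flips 1 -> legal
(6,1): no bracket -> illegal
(6,2): no bracket -> illegal
W mobility = 8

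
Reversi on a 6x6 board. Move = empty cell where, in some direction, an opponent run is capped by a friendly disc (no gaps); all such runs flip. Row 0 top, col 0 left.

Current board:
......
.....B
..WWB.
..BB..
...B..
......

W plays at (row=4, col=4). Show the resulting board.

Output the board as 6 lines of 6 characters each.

Answer: ......
.....B
..WWB.
..BW..
...BW.
......

Derivation:
Place W at (4,4); scan 8 dirs for brackets.
Dir NW: opp run (3,3) capped by W -> flip
Dir N: first cell '.' (not opp) -> no flip
Dir NE: first cell '.' (not opp) -> no flip
Dir W: opp run (4,3), next='.' -> no flip
Dir E: first cell '.' (not opp) -> no flip
Dir SW: first cell '.' (not opp) -> no flip
Dir S: first cell '.' (not opp) -> no flip
Dir SE: first cell '.' (not opp) -> no flip
All flips: (3,3)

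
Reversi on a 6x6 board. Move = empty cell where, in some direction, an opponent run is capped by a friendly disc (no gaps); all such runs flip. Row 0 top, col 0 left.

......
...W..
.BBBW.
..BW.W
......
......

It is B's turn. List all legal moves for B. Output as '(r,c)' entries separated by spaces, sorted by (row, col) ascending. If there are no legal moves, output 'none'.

Answer: (0,3) (0,4) (2,5) (3,4) (4,3) (4,4)

Derivation:
(0,2): no bracket -> illegal
(0,3): flips 1 -> legal
(0,4): flips 1 -> legal
(1,2): no bracket -> illegal
(1,4): no bracket -> illegal
(1,5): no bracket -> illegal
(2,5): flips 1 -> legal
(3,4): flips 1 -> legal
(4,2): no bracket -> illegal
(4,3): flips 1 -> legal
(4,4): flips 1 -> legal
(4,5): no bracket -> illegal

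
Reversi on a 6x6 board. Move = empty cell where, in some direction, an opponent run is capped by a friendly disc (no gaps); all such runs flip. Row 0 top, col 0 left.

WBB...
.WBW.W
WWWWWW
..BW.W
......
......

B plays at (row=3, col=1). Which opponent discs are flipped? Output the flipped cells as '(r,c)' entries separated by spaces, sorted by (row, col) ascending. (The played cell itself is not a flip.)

Dir NW: opp run (2,0), next=edge -> no flip
Dir N: opp run (2,1) (1,1) capped by B -> flip
Dir NE: opp run (2,2) (1,3), next='.' -> no flip
Dir W: first cell '.' (not opp) -> no flip
Dir E: first cell 'B' (not opp) -> no flip
Dir SW: first cell '.' (not opp) -> no flip
Dir S: first cell '.' (not opp) -> no flip
Dir SE: first cell '.' (not opp) -> no flip

Answer: (1,1) (2,1)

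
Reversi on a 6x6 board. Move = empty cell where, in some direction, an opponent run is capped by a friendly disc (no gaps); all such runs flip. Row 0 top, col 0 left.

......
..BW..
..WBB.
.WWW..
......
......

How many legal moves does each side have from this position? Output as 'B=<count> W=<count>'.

-- B to move --
(0,2): flips 1 -> legal
(0,3): flips 1 -> legal
(0,4): no bracket -> illegal
(1,1): no bracket -> illegal
(1,4): flips 1 -> legal
(2,0): no bracket -> illegal
(2,1): flips 1 -> legal
(3,0): no bracket -> illegal
(3,4): no bracket -> illegal
(4,0): no bracket -> illegal
(4,1): flips 1 -> legal
(4,2): flips 3 -> legal
(4,3): flips 1 -> legal
(4,4): no bracket -> illegal
B mobility = 7
-- W to move --
(0,1): no bracket -> illegal
(0,2): flips 1 -> legal
(0,3): no bracket -> illegal
(1,1): flips 1 -> legal
(1,4): flips 1 -> legal
(1,5): flips 1 -> legal
(2,1): no bracket -> illegal
(2,5): flips 2 -> legal
(3,4): no bracket -> illegal
(3,5): flips 1 -> legal
W mobility = 6

Answer: B=7 W=6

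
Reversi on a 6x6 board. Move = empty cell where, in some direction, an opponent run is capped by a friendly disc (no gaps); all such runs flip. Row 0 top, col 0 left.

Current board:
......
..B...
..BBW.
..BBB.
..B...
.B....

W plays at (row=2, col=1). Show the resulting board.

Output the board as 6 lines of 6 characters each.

Answer: ......
..B...
.WWWW.
..BBB.
..B...
.B....

Derivation:
Place W at (2,1); scan 8 dirs for brackets.
Dir NW: first cell '.' (not opp) -> no flip
Dir N: first cell '.' (not opp) -> no flip
Dir NE: opp run (1,2), next='.' -> no flip
Dir W: first cell '.' (not opp) -> no flip
Dir E: opp run (2,2) (2,3) capped by W -> flip
Dir SW: first cell '.' (not opp) -> no flip
Dir S: first cell '.' (not opp) -> no flip
Dir SE: opp run (3,2), next='.' -> no flip
All flips: (2,2) (2,3)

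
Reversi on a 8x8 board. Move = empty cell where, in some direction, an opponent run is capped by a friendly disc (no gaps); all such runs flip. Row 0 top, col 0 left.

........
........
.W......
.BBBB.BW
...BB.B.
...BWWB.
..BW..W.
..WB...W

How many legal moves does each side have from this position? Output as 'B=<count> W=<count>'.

Answer: B=6 W=10

Derivation:
-- B to move --
(1,0): flips 1 -> legal
(1,1): flips 1 -> legal
(1,2): no bracket -> illegal
(2,0): no bracket -> illegal
(2,2): no bracket -> illegal
(2,6): no bracket -> illegal
(2,7): no bracket -> illegal
(3,0): no bracket -> illegal
(4,5): no bracket -> illegal
(4,7): no bracket -> illegal
(5,2): no bracket -> illegal
(5,7): no bracket -> illegal
(6,1): no bracket -> illegal
(6,4): flips 3 -> legal
(6,5): flips 1 -> legal
(6,7): no bracket -> illegal
(7,1): flips 1 -> legal
(7,4): no bracket -> illegal
(7,5): no bracket -> illegal
(7,6): flips 1 -> legal
B mobility = 6
-- W to move --
(2,0): no bracket -> illegal
(2,2): flips 2 -> legal
(2,3): flips 3 -> legal
(2,4): flips 2 -> legal
(2,5): no bracket -> illegal
(2,6): flips 3 -> legal
(2,7): no bracket -> illegal
(3,0): no bracket -> illegal
(3,5): flips 1 -> legal
(4,0): no bracket -> illegal
(4,1): flips 1 -> legal
(4,2): no bracket -> illegal
(4,5): no bracket -> illegal
(4,7): no bracket -> illegal
(5,1): no bracket -> illegal
(5,2): flips 2 -> legal
(5,7): flips 1 -> legal
(6,1): flips 1 -> legal
(6,4): no bracket -> illegal
(6,5): no bracket -> illegal
(6,7): no bracket -> illegal
(7,1): no bracket -> illegal
(7,4): flips 1 -> legal
W mobility = 10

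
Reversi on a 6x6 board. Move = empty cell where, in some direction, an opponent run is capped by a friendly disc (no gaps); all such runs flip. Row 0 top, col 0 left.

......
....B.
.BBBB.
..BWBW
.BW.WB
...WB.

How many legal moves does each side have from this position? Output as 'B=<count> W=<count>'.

Answer: B=5 W=8

Derivation:
-- B to move --
(2,5): flips 1 -> legal
(3,1): no bracket -> illegal
(4,3): flips 3 -> legal
(5,1): flips 2 -> legal
(5,2): flips 2 -> legal
(5,5): flips 2 -> legal
B mobility = 5
-- W to move --
(0,3): no bracket -> illegal
(0,4): flips 3 -> legal
(0,5): no bracket -> illegal
(1,0): no bracket -> illegal
(1,1): flips 1 -> legal
(1,2): flips 2 -> legal
(1,3): flips 2 -> legal
(1,5): flips 1 -> legal
(2,0): no bracket -> illegal
(2,5): no bracket -> illegal
(3,0): no bracket -> illegal
(3,1): flips 1 -> legal
(4,0): flips 1 -> legal
(4,3): no bracket -> illegal
(5,0): no bracket -> illegal
(5,1): no bracket -> illegal
(5,2): no bracket -> illegal
(5,5): flips 2 -> legal
W mobility = 8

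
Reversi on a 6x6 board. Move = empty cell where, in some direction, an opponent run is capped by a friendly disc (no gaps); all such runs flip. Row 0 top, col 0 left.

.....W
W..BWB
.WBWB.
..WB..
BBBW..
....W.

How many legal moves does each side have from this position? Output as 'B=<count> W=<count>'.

Answer: B=5 W=6

Derivation:
-- B to move --
(0,0): no bracket -> illegal
(0,1): no bracket -> illegal
(0,3): no bracket -> illegal
(0,4): flips 1 -> legal
(1,1): no bracket -> illegal
(1,2): no bracket -> illegal
(2,0): flips 1 -> legal
(2,5): no bracket -> illegal
(3,0): no bracket -> illegal
(3,1): flips 1 -> legal
(3,4): no bracket -> illegal
(4,4): flips 1 -> legal
(4,5): no bracket -> illegal
(5,2): no bracket -> illegal
(5,3): flips 1 -> legal
(5,5): no bracket -> illegal
B mobility = 5
-- W to move --
(0,2): no bracket -> illegal
(0,3): flips 1 -> legal
(0,4): no bracket -> illegal
(1,1): no bracket -> illegal
(1,2): flips 2 -> legal
(2,5): flips 2 -> legal
(3,0): no bracket -> illegal
(3,1): no bracket -> illegal
(3,4): flips 2 -> legal
(3,5): no bracket -> illegal
(4,4): no bracket -> illegal
(5,0): flips 1 -> legal
(5,1): no bracket -> illegal
(5,2): flips 1 -> legal
(5,3): no bracket -> illegal
W mobility = 6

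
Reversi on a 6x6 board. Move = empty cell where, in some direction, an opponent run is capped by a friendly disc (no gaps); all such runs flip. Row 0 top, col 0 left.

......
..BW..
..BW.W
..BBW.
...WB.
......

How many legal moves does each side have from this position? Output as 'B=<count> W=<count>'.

Answer: B=9 W=7

Derivation:
-- B to move --
(0,2): no bracket -> illegal
(0,3): flips 2 -> legal
(0,4): flips 1 -> legal
(1,4): flips 2 -> legal
(1,5): no bracket -> illegal
(2,4): flips 2 -> legal
(3,5): flips 1 -> legal
(4,2): flips 1 -> legal
(4,5): flips 2 -> legal
(5,2): no bracket -> illegal
(5,3): flips 1 -> legal
(5,4): flips 1 -> legal
B mobility = 9
-- W to move --
(0,1): flips 1 -> legal
(0,2): no bracket -> illegal
(0,3): no bracket -> illegal
(1,1): flips 1 -> legal
(2,1): flips 2 -> legal
(2,4): no bracket -> illegal
(3,1): flips 3 -> legal
(3,5): no bracket -> illegal
(4,1): flips 1 -> legal
(4,2): no bracket -> illegal
(4,5): flips 1 -> legal
(5,3): no bracket -> illegal
(5,4): flips 1 -> legal
(5,5): no bracket -> illegal
W mobility = 7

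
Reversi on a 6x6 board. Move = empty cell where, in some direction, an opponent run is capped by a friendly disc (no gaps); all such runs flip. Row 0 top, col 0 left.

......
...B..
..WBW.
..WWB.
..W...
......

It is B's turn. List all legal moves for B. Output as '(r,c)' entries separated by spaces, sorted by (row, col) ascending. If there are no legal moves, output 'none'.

(1,1): no bracket -> illegal
(1,2): no bracket -> illegal
(1,4): flips 1 -> legal
(1,5): no bracket -> illegal
(2,1): flips 1 -> legal
(2,5): flips 1 -> legal
(3,1): flips 3 -> legal
(3,5): flips 1 -> legal
(4,1): flips 1 -> legal
(4,3): flips 1 -> legal
(4,4): no bracket -> illegal
(5,1): no bracket -> illegal
(5,2): no bracket -> illegal
(5,3): no bracket -> illegal

Answer: (1,4) (2,1) (2,5) (3,1) (3,5) (4,1) (4,3)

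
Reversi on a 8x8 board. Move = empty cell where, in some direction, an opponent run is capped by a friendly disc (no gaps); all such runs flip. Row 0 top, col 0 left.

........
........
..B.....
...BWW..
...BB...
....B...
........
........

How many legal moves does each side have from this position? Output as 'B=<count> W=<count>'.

Answer: B=4 W=4

Derivation:
-- B to move --
(2,3): no bracket -> illegal
(2,4): flips 1 -> legal
(2,5): flips 1 -> legal
(2,6): flips 1 -> legal
(3,6): flips 2 -> legal
(4,5): no bracket -> illegal
(4,6): no bracket -> illegal
B mobility = 4
-- W to move --
(1,1): no bracket -> illegal
(1,2): no bracket -> illegal
(1,3): no bracket -> illegal
(2,1): no bracket -> illegal
(2,3): no bracket -> illegal
(2,4): no bracket -> illegal
(3,1): no bracket -> illegal
(3,2): flips 1 -> legal
(4,2): no bracket -> illegal
(4,5): no bracket -> illegal
(5,2): flips 1 -> legal
(5,3): flips 1 -> legal
(5,5): no bracket -> illegal
(6,3): no bracket -> illegal
(6,4): flips 2 -> legal
(6,5): no bracket -> illegal
W mobility = 4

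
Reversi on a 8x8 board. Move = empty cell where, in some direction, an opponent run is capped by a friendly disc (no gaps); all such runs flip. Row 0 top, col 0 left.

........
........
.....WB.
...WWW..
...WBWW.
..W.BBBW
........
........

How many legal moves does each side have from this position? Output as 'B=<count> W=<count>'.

-- B to move --
(1,4): no bracket -> illegal
(1,5): flips 3 -> legal
(1,6): no bracket -> illegal
(2,2): flips 1 -> legal
(2,3): flips 2 -> legal
(2,4): flips 2 -> legal
(3,2): flips 1 -> legal
(3,6): flips 2 -> legal
(3,7): flips 1 -> legal
(4,1): no bracket -> illegal
(4,2): flips 1 -> legal
(4,7): flips 2 -> legal
(5,1): no bracket -> illegal
(5,3): no bracket -> illegal
(6,1): no bracket -> illegal
(6,2): no bracket -> illegal
(6,3): no bracket -> illegal
(6,6): no bracket -> illegal
(6,7): no bracket -> illegal
B mobility = 9
-- W to move --
(1,5): no bracket -> illegal
(1,6): no bracket -> illegal
(1,7): flips 1 -> legal
(2,7): flips 1 -> legal
(3,6): no bracket -> illegal
(3,7): no bracket -> illegal
(4,7): no bracket -> illegal
(5,3): flips 4 -> legal
(6,3): flips 1 -> legal
(6,4): flips 3 -> legal
(6,5): flips 2 -> legal
(6,6): flips 3 -> legal
(6,7): flips 1 -> legal
W mobility = 8

Answer: B=9 W=8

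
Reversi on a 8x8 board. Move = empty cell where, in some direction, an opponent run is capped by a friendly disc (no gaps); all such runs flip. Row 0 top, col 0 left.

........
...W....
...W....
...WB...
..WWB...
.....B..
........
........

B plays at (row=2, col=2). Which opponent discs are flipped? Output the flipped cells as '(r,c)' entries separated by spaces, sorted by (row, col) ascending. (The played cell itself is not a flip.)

Dir NW: first cell '.' (not opp) -> no flip
Dir N: first cell '.' (not opp) -> no flip
Dir NE: opp run (1,3), next='.' -> no flip
Dir W: first cell '.' (not opp) -> no flip
Dir E: opp run (2,3), next='.' -> no flip
Dir SW: first cell '.' (not opp) -> no flip
Dir S: first cell '.' (not opp) -> no flip
Dir SE: opp run (3,3) capped by B -> flip

Answer: (3,3)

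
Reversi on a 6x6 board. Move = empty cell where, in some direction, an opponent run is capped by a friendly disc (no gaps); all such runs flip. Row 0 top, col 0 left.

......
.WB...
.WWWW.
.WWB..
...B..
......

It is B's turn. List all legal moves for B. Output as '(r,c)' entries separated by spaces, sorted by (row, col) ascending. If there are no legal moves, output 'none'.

Answer: (0,0) (1,0) (1,3) (1,5) (3,0) (3,4) (4,2)

Derivation:
(0,0): flips 2 -> legal
(0,1): no bracket -> illegal
(0,2): no bracket -> illegal
(1,0): flips 3 -> legal
(1,3): flips 1 -> legal
(1,4): no bracket -> illegal
(1,5): flips 1 -> legal
(2,0): no bracket -> illegal
(2,5): no bracket -> illegal
(3,0): flips 3 -> legal
(3,4): flips 1 -> legal
(3,5): no bracket -> illegal
(4,0): no bracket -> illegal
(4,1): no bracket -> illegal
(4,2): flips 2 -> legal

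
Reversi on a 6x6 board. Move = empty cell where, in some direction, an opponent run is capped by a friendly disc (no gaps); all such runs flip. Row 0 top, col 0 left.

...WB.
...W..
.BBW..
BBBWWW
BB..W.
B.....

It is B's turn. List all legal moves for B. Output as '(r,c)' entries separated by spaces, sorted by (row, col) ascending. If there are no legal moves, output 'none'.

Answer: (0,2) (1,4) (2,4) (5,5)

Derivation:
(0,2): flips 1 -> legal
(1,2): no bracket -> illegal
(1,4): flips 1 -> legal
(2,4): flips 1 -> legal
(2,5): no bracket -> illegal
(4,2): no bracket -> illegal
(4,3): no bracket -> illegal
(4,5): no bracket -> illegal
(5,3): no bracket -> illegal
(5,4): no bracket -> illegal
(5,5): flips 2 -> legal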